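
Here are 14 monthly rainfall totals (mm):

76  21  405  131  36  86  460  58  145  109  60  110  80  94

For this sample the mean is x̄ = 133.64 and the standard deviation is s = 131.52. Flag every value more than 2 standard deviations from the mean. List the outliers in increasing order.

Cutoffs at x̄ ± 2s: 133.64 ± 2·131.52 = [-129.40, 396.68].
405: z = 2.06, |z| > 2 → outlier.
460: z = 2.48, |z| > 2 → outlier.
Every other value lies within [-129.40, 396.68].

405, 460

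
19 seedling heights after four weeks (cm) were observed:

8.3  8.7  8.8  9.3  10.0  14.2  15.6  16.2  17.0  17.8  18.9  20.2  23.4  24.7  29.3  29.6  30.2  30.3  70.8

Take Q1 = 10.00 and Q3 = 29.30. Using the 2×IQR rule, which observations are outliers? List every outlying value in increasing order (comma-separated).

IQR = Q3 − Q1 = 29.30 − 10.00 = 19.30.
Lower fence = Q1 − 2·IQR = 10.00 − 38.60 = -28.60.
Upper fence = Q3 + 2·IQR = 29.30 + 38.60 = 67.90.
70.8 > 67.90 → outlier.
All remaining values lie within [-28.60, 67.90].

70.8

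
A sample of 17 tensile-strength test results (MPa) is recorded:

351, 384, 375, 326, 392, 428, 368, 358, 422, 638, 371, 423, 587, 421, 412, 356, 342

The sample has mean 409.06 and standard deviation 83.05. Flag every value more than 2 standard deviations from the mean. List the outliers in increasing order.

Cutoffs at x̄ ± 2s: 409.06 ± 2·83.05 = [242.96, 575.16].
587: z = 2.14, |z| > 2 → outlier.
638: z = 2.76, |z| > 2 → outlier.
Every other value lies within [242.96, 575.16].

587, 638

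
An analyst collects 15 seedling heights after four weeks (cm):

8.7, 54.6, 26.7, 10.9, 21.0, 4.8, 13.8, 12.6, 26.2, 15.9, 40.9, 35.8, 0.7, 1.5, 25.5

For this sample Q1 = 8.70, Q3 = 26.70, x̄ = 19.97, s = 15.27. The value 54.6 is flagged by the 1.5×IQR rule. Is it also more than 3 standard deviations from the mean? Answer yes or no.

no

z = (54.6 − 19.97) / 15.27 = 2.27.
|z| = 2.27 ≤ 3.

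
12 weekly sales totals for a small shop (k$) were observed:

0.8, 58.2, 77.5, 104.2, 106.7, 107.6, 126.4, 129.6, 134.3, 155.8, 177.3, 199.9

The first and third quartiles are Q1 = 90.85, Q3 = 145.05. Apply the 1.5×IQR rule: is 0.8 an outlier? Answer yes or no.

IQR = Q3 − Q1 = 145.05 − 90.85 = 54.20.
Lower fence = Q1 − 1.5·IQR = 90.85 − 81.30 = 9.55.
Upper fence = Q3 + 1.5·IQR = 145.05 + 81.30 = 226.35.
0.8 lies below the lower fence.

yes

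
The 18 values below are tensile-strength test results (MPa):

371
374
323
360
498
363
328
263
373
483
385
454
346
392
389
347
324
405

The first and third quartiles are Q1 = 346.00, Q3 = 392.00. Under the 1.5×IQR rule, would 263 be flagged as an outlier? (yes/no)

yes

IQR = Q3 − Q1 = 392.00 − 346.00 = 46.00.
Lower fence = Q1 − 1.5·IQR = 346.00 − 69.00 = 277.00.
Upper fence = Q3 + 1.5·IQR = 392.00 + 69.00 = 461.00.
263 lies below the lower fence.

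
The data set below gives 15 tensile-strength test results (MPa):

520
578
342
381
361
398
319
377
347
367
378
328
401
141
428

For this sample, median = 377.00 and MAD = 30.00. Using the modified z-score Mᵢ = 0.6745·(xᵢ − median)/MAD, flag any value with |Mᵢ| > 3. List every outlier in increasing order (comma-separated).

|Mᵢ| > 3 ⇔ |xᵢ − 377.00| > 3·30.00/0.6745 = 133.43.
So outliers lie outside [243.57, 510.43].
141: M = -5.31 → outlier.
520: M = 3.22 → outlier.
578: M = 4.52 → outlier.

141, 520, 578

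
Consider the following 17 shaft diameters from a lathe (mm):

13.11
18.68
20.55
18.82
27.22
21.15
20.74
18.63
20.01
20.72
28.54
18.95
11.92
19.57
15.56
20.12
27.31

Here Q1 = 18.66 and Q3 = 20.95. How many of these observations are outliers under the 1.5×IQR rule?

IQR = 2.29; fences at 18.66 − 3.435 = 15.225 and 20.95 + 3.435 = 24.385.
Outside the cutoffs: 11.92, 13.11, 27.22, 27.31, 28.54.

5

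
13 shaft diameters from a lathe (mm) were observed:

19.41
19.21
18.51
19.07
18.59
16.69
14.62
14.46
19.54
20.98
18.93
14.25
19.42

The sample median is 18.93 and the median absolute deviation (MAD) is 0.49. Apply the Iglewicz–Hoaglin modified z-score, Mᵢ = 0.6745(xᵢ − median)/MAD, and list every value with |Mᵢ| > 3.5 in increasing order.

14.25, 14.46, 14.62

|Mᵢ| > 3.5 ⇔ |xᵢ − 18.93| > 3.5·0.49/0.6745 = 2.54.
So outliers lie outside [16.39, 21.47].
14.25: M = -6.44 → outlier.
14.46: M = -6.15 → outlier.
14.62: M = -5.93 → outlier.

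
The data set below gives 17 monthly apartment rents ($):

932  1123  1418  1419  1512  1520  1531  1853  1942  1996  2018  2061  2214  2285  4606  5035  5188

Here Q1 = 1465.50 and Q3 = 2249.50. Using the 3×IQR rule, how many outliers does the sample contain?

IQR = 784.00; fences at 1465.50 − 2352.00 = -886.50 and 2249.50 + 2352.00 = 4601.50.
Outside the cutoffs: 4606, 5035, 5188.

3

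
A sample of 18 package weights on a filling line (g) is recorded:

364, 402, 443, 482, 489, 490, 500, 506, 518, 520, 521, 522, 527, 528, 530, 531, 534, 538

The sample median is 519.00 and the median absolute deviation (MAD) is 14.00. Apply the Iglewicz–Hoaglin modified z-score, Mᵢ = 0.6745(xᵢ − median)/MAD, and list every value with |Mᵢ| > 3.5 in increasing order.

|Mᵢ| > 3.5 ⇔ |xᵢ − 519.00| > 3.5·14.00/0.6745 = 72.65.
So outliers lie outside [446.35, 591.65].
364: M = -7.47 → outlier.
402: M = -5.64 → outlier.
443: M = -3.66 → outlier.

364, 402, 443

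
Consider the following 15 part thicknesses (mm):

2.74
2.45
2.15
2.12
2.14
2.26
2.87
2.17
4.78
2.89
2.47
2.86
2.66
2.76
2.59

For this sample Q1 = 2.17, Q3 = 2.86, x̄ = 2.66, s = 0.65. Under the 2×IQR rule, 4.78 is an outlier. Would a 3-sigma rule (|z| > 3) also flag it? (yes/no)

yes

z = (4.78 − 2.66) / 0.65 = 3.26.
|z| = 3.26 > 3.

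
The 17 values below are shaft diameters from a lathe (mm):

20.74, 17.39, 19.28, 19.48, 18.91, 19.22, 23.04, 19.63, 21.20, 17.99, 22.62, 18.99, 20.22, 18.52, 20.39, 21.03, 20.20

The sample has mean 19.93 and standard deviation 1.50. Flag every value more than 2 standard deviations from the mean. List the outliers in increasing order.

Cutoffs at x̄ ± 2s: 19.93 ± 2·1.50 = [16.93, 22.93].
23.04: z = 2.07, |z| > 2 → outlier.
Every other value lies within [16.93, 22.93].

23.04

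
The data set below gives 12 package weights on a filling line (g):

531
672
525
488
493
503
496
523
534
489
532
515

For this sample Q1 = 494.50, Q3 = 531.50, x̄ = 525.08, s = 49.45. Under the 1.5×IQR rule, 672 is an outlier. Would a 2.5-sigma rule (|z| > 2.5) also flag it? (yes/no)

yes

z = (672 − 525.08) / 49.45 = 2.97.
|z| = 2.97 > 2.5.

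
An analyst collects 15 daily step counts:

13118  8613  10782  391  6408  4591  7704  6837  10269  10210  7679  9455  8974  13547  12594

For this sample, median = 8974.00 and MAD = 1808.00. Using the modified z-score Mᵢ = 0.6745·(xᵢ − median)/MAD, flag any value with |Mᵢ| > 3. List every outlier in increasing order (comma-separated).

|Mᵢ| > 3 ⇔ |xᵢ − 8974.00| > 3·1808.00/0.6745 = 8041.51.
So outliers lie outside [932.49, 17015.51].
391: M = -3.20 → outlier.

391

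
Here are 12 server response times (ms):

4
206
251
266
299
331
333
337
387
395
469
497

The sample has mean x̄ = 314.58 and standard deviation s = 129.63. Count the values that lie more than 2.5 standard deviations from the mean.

0

Cutoffs: x̄ ± 2.5s = [-9.495, 638.655].
Every value lies within the cutoffs.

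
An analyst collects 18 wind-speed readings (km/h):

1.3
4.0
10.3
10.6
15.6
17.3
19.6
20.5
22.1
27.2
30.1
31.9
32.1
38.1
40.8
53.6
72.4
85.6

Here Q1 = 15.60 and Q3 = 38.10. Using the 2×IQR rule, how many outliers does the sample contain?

1

IQR = 22.50; fences at 15.60 − 45.00 = -29.40 and 38.10 + 45.00 = 83.10.
Outside the cutoffs: 85.6.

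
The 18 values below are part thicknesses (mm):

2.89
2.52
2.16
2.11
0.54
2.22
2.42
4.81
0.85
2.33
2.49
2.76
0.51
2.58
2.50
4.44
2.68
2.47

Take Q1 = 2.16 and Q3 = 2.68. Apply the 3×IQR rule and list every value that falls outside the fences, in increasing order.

0.51, 0.54, 4.44, 4.81

IQR = Q3 − Q1 = 2.68 − 2.16 = 0.52.
Lower fence = Q1 − 3·IQR = 2.16 − 1.56 = 0.60.
Upper fence = Q3 + 3·IQR = 2.68 + 1.56 = 4.24.
0.51 < 0.60 → outlier.
0.54 < 0.60 → outlier.
4.44 > 4.24 → outlier.
4.81 > 4.24 → outlier.
All remaining values lie within [0.60, 4.24].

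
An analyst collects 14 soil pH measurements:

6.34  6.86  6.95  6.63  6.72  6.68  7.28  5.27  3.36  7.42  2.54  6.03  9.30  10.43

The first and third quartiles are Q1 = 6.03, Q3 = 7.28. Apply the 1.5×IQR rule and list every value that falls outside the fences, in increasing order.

IQR = Q3 − Q1 = 7.28 − 6.03 = 1.25.
Lower fence = Q1 − 1.5·IQR = 6.03 − 1.875 = 4.155.
Upper fence = Q3 + 1.5·IQR = 7.28 + 1.875 = 9.155.
2.54 < 4.155 → outlier.
3.36 < 4.155 → outlier.
9.30 > 9.155 → outlier.
10.43 > 9.155 → outlier.
All remaining values lie within [4.155, 9.155].

2.54, 3.36, 9.30, 10.43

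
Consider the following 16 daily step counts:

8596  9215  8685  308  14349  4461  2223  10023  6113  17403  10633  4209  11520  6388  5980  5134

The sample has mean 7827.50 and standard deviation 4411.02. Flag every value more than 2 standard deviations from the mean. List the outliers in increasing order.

17403

Cutoffs at x̄ ± 2s: 7827.50 ± 2·4411.02 = [-994.54, 16649.54].
17403: z = 2.17, |z| > 2 → outlier.
Every other value lies within [-994.54, 16649.54].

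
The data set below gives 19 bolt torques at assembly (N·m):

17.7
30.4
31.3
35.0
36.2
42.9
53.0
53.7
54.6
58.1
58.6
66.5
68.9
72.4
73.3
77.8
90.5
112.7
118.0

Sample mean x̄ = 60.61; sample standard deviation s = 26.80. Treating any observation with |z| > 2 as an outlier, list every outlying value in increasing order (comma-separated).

118.0

Cutoffs at x̄ ± 2s: 60.61 ± 2·26.80 = [7.01, 114.21].
118.0: z = 2.14, |z| > 2 → outlier.
Every other value lies within [7.01, 114.21].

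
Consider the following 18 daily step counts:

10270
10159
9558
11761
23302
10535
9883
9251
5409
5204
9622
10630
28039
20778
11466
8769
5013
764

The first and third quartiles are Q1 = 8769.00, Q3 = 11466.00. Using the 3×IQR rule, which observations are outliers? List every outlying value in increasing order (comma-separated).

20778, 23302, 28039

IQR = Q3 − Q1 = 11466.00 − 8769.00 = 2697.00.
Lower fence = Q1 − 3·IQR = 8769.00 − 8091.00 = 678.00.
Upper fence = Q3 + 3·IQR = 11466.00 + 8091.00 = 19557.00.
20778 > 19557.00 → outlier.
23302 > 19557.00 → outlier.
28039 > 19557.00 → outlier.
All remaining values lie within [678.00, 19557.00].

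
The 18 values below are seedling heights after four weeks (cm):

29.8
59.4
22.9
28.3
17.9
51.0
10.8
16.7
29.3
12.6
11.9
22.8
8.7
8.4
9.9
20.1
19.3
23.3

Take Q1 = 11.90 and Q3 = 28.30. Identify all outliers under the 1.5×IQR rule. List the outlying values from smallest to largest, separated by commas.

IQR = Q3 − Q1 = 28.30 − 11.90 = 16.40.
Lower fence = Q1 − 1.5·IQR = 11.90 − 24.60 = -12.70.
Upper fence = Q3 + 1.5·IQR = 28.30 + 24.60 = 52.90.
59.4 > 52.90 → outlier.
All remaining values lie within [-12.70, 52.90].

59.4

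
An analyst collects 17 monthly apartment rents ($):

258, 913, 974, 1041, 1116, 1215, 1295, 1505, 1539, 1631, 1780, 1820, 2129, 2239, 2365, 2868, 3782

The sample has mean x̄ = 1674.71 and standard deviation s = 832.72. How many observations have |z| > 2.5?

1

Cutoffs: x̄ ± 2.5s = [-407.09, 3756.51].
Outside the cutoffs: 3782.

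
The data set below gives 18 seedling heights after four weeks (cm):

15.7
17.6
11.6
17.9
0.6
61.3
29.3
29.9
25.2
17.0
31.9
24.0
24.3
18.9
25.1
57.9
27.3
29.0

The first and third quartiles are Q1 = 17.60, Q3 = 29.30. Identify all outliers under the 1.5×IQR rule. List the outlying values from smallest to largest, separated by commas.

57.9, 61.3

IQR = Q3 − Q1 = 29.30 − 17.60 = 11.70.
Lower fence = Q1 − 1.5·IQR = 17.60 − 17.55 = 0.05.
Upper fence = Q3 + 1.5·IQR = 29.30 + 17.55 = 46.85.
57.9 > 46.85 → outlier.
61.3 > 46.85 → outlier.
All remaining values lie within [0.05, 46.85].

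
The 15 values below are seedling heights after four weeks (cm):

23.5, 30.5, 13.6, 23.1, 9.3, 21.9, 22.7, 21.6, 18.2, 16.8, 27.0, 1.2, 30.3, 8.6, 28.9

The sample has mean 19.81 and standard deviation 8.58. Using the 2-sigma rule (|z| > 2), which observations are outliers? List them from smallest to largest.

1.2

Cutoffs at x̄ ± 2s: 19.81 ± 2·8.58 = [2.65, 36.97].
1.2: z = -2.17, |z| > 2 → outlier.
Every other value lies within [2.65, 36.97].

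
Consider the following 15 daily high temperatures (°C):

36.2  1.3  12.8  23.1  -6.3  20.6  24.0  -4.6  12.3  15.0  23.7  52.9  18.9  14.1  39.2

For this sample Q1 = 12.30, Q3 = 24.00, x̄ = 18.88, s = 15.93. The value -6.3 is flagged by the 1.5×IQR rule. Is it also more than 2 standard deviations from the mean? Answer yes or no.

no

z = (-6.3 − 18.88) / 15.93 = -1.58.
|z| = 1.58 ≤ 2.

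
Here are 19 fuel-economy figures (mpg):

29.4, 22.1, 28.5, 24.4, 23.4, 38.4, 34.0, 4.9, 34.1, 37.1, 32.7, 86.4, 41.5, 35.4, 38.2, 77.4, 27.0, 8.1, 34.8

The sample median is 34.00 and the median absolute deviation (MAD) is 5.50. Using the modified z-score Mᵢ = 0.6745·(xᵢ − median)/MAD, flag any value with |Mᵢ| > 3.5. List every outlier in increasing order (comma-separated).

4.9, 77.4, 86.4

|Mᵢ| > 3.5 ⇔ |xᵢ − 34.00| > 3.5·5.50/0.6745 = 28.54.
So outliers lie outside [5.46, 62.54].
4.9: M = -3.57 → outlier.
77.4: M = 5.32 → outlier.
86.4: M = 6.43 → outlier.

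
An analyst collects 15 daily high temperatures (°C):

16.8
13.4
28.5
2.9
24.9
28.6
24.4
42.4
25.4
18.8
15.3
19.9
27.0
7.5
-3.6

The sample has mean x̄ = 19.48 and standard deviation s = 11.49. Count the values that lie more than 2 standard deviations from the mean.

Cutoffs: x̄ ± 2s = [-3.50, 42.46].
Outside the cutoffs: -3.6.

1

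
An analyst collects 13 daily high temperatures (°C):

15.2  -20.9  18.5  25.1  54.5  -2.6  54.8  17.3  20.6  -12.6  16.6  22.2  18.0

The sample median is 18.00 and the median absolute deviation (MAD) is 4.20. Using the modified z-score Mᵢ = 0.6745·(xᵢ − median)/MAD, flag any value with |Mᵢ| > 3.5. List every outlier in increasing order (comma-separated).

|Mᵢ| > 3.5 ⇔ |xᵢ − 18.00| > 3.5·4.20/0.6745 = 21.79.
So outliers lie outside [-3.79, 39.79].
-20.9: M = -6.25 → outlier.
-12.6: M = -4.91 → outlier.
54.5: M = 5.86 → outlier.
54.8: M = 5.91 → outlier.

-20.9, -12.6, 54.5, 54.8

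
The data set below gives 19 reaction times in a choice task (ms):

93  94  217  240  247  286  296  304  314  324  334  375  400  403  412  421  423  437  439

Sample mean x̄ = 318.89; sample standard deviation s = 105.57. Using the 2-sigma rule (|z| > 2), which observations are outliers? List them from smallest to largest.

Cutoffs at x̄ ± 2s: 318.89 ± 2·105.57 = [107.75, 530.03].
93: z = -2.14, |z| > 2 → outlier.
94: z = -2.13, |z| > 2 → outlier.
Every other value lies within [107.75, 530.03].

93, 94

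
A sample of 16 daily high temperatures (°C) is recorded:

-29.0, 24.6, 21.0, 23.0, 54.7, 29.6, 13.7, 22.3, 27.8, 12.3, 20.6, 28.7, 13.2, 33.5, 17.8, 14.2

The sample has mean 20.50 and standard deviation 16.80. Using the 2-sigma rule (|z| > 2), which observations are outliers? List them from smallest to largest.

-29.0, 54.7

Cutoffs at x̄ ± 2s: 20.50 ± 2·16.80 = [-13.10, 54.10].
-29.0: z = -2.95, |z| > 2 → outlier.
54.7: z = 2.04, |z| > 2 → outlier.
Every other value lies within [-13.10, 54.10].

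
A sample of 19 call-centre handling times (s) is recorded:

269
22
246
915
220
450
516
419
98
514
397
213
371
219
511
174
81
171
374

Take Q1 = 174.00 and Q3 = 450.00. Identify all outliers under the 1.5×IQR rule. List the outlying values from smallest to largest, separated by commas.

915

IQR = Q3 − Q1 = 450.00 − 174.00 = 276.00.
Lower fence = Q1 − 1.5·IQR = 174.00 − 414.00 = -240.00.
Upper fence = Q3 + 1.5·IQR = 450.00 + 414.00 = 864.00.
915 > 864.00 → outlier.
All remaining values lie within [-240.00, 864.00].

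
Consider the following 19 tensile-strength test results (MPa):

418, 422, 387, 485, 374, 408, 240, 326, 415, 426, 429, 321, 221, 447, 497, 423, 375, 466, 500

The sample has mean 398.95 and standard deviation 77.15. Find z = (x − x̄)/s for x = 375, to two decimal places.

-0.31

z = (375 − 398.95) / 77.15 = -0.31.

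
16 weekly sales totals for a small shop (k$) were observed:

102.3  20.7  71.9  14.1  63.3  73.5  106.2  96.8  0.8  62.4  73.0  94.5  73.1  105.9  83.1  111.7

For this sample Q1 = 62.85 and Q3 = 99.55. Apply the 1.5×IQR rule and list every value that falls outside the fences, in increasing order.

0.8

IQR = Q3 − Q1 = 99.55 − 62.85 = 36.70.
Lower fence = Q1 − 1.5·IQR = 62.85 − 55.05 = 7.80.
Upper fence = Q3 + 1.5·IQR = 99.55 + 55.05 = 154.60.
0.8 < 7.80 → outlier.
All remaining values lie within [7.80, 154.60].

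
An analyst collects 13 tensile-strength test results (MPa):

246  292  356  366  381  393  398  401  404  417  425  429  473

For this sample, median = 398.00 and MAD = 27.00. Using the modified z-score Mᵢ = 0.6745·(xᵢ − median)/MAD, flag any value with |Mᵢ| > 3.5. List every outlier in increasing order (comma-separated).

246

|Mᵢ| > 3.5 ⇔ |xᵢ − 398.00| > 3.5·27.00/0.6745 = 140.10.
So outliers lie outside [257.90, 538.10].
246: M = -3.80 → outlier.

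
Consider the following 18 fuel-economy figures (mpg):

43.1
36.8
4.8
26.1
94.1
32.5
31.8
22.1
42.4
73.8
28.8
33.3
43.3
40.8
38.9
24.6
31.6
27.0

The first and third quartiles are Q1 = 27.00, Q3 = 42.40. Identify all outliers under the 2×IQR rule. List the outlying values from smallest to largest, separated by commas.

73.8, 94.1

IQR = Q3 − Q1 = 42.40 − 27.00 = 15.40.
Lower fence = Q1 − 2·IQR = 27.00 − 30.80 = -3.80.
Upper fence = Q3 + 2·IQR = 42.40 + 30.80 = 73.20.
73.8 > 73.20 → outlier.
94.1 > 73.20 → outlier.
All remaining values lie within [-3.80, 73.20].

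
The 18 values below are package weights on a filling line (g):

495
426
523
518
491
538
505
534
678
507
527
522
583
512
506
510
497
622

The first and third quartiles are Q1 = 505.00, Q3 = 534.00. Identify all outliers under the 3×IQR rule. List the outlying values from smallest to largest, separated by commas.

IQR = Q3 − Q1 = 534.00 − 505.00 = 29.00.
Lower fence = Q1 − 3·IQR = 505.00 − 87.00 = 418.00.
Upper fence = Q3 + 3·IQR = 534.00 + 87.00 = 621.00.
622 > 621.00 → outlier.
678 > 621.00 → outlier.
All remaining values lie within [418.00, 621.00].

622, 678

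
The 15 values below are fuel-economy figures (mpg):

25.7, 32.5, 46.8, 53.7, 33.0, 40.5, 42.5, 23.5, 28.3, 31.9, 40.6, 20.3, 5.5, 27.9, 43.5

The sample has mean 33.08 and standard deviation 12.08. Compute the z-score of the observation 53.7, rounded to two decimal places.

1.71

z = (53.7 − 33.08) / 12.08 = 1.71.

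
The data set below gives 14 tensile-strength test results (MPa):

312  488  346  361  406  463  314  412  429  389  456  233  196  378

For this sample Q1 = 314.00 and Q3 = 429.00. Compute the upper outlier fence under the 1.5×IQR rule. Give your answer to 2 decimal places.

601.50

IQR = Q3 − Q1 = 429.00 − 314.00 = 115.00.
Lower fence = Q1 − 1.5·IQR = 314.00 − 172.50 = 141.50.
Upper fence = Q3 + 1.5·IQR = 429.00 + 172.50 = 601.50.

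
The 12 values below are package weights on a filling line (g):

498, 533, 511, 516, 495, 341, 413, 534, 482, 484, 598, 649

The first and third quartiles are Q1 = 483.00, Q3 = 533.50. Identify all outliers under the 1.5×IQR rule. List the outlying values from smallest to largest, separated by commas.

IQR = Q3 − Q1 = 533.50 − 483.00 = 50.50.
Lower fence = Q1 − 1.5·IQR = 483.00 − 75.75 = 407.25.
Upper fence = Q3 + 1.5·IQR = 533.50 + 75.75 = 609.25.
341 < 407.25 → outlier.
649 > 609.25 → outlier.
All remaining values lie within [407.25, 609.25].

341, 649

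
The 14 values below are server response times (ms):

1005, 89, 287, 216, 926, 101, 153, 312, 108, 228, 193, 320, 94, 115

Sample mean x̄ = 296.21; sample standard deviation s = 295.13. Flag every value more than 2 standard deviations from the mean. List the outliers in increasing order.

926, 1005

Cutoffs at x̄ ± 2s: 296.21 ± 2·295.13 = [-294.05, 886.47].
926: z = 2.13, |z| > 2 → outlier.
1005: z = 2.40, |z| > 2 → outlier.
Every other value lies within [-294.05, 886.47].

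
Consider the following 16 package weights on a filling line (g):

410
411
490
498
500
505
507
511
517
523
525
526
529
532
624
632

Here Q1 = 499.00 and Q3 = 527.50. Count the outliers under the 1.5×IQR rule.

4

IQR = 28.50; fences at 499.00 − 42.75 = 456.25 and 527.50 + 42.75 = 570.25.
Outside the cutoffs: 410, 411, 624, 632.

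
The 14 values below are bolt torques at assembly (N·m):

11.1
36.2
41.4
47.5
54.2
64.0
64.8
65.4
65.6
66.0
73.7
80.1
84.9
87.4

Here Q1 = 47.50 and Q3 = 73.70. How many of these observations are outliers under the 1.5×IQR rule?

0

IQR = 26.20; fences at 47.50 − 39.30 = 8.20 and 73.70 + 39.30 = 113.00.
Every value lies within the cutoffs.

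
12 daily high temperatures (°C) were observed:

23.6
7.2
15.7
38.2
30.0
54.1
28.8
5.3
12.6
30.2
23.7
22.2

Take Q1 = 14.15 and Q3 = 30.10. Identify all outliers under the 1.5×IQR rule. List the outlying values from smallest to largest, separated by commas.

54.1

IQR = Q3 − Q1 = 30.10 − 14.15 = 15.95.
Lower fence = Q1 − 1.5·IQR = 14.15 − 23.925 = -9.775.
Upper fence = Q3 + 1.5·IQR = 30.10 + 23.925 = 54.025.
54.1 > 54.025 → outlier.
All remaining values lie within [-9.775, 54.025].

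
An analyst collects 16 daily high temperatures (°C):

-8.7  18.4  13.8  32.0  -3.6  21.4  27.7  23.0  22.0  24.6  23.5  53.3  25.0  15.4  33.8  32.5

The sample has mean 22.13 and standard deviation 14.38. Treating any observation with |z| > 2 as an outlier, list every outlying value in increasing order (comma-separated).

-8.7, 53.3

Cutoffs at x̄ ± 2s: 22.13 ± 2·14.38 = [-6.63, 50.89].
-8.7: z = -2.14, |z| > 2 → outlier.
53.3: z = 2.17, |z| > 2 → outlier.
Every other value lies within [-6.63, 50.89].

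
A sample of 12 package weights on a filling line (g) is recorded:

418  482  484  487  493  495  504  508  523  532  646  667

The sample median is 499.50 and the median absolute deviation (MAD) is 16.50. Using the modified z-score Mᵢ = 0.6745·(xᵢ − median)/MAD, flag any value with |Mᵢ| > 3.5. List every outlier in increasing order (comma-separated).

|Mᵢ| > 3.5 ⇔ |xᵢ − 499.50| > 3.5·16.50/0.6745 = 85.62.
So outliers lie outside [413.88, 585.12].
646: M = 5.99 → outlier.
667: M = 6.85 → outlier.

646, 667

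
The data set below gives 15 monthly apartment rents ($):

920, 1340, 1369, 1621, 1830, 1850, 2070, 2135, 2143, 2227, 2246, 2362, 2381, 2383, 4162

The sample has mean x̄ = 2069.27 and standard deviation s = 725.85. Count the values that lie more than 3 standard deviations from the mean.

0

Cutoffs: x̄ ± 3s = [-108.28, 4246.82].
Every value lies within the cutoffs.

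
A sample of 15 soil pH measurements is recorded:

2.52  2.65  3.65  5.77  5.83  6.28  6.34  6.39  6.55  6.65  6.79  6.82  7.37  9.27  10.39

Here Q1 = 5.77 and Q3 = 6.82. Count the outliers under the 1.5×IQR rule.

IQR = 1.05; fences at 5.77 − 1.575 = 4.195 and 6.82 + 1.575 = 8.395.
Outside the cutoffs: 2.52, 2.65, 3.65, 9.27, 10.39.

5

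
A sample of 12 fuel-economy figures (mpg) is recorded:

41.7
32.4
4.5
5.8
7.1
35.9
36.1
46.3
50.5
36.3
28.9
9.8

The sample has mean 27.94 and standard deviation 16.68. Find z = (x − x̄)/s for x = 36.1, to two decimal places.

0.49

z = (36.1 − 27.94) / 16.68 = 0.49.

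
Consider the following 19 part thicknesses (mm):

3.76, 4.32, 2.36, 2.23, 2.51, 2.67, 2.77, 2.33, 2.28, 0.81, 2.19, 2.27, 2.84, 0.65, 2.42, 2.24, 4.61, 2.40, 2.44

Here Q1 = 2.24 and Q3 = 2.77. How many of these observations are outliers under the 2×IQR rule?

4

IQR = 0.53; fences at 2.24 − 1.06 = 1.18 and 2.77 + 1.06 = 3.83.
Outside the cutoffs: 0.65, 0.81, 4.32, 4.61.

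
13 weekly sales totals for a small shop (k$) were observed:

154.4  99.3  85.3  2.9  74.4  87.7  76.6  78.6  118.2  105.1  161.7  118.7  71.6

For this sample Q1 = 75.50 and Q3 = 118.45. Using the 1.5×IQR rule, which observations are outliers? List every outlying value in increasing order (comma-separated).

IQR = Q3 − Q1 = 118.45 − 75.50 = 42.95.
Lower fence = Q1 − 1.5·IQR = 75.50 − 64.425 = 11.075.
Upper fence = Q3 + 1.5·IQR = 118.45 + 64.425 = 182.875.
2.9 < 11.075 → outlier.
All remaining values lie within [11.075, 182.875].

2.9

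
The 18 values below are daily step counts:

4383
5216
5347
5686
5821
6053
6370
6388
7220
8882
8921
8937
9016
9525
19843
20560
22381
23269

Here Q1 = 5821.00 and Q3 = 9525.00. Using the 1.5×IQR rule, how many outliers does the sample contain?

4

IQR = 3704.00; fences at 5821.00 − 5556.00 = 265.00 and 9525.00 + 5556.00 = 15081.00.
Outside the cutoffs: 19843, 20560, 22381, 23269.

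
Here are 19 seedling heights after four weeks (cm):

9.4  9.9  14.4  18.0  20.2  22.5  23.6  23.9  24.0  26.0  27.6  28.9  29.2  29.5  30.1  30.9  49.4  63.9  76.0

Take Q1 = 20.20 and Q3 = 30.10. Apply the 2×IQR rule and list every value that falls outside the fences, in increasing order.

63.9, 76.0

IQR = Q3 − Q1 = 30.10 − 20.20 = 9.90.
Lower fence = Q1 − 2·IQR = 20.20 − 19.80 = 0.40.
Upper fence = Q3 + 2·IQR = 30.10 + 19.80 = 49.90.
63.9 > 49.90 → outlier.
76.0 > 49.90 → outlier.
All remaining values lie within [0.40, 49.90].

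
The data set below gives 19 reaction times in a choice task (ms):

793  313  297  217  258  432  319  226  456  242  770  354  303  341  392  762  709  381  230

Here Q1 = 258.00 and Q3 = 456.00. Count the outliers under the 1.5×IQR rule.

3

IQR = 198.00; fences at 258.00 − 297.00 = -39.00 and 456.00 + 297.00 = 753.00.
Outside the cutoffs: 762, 770, 793.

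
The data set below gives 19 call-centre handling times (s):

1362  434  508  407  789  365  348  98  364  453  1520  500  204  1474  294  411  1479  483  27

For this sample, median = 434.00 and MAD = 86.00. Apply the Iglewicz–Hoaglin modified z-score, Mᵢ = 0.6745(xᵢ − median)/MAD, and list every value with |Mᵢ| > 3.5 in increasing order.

|Mᵢ| > 3.5 ⇔ |xᵢ − 434.00| > 3.5·86.00/0.6745 = 446.26.
So outliers lie outside [-12.26, 880.26].
1362: M = 7.28 → outlier.
1474: M = 8.16 → outlier.
1479: M = 8.20 → outlier.
1520: M = 8.52 → outlier.

1362, 1474, 1479, 1520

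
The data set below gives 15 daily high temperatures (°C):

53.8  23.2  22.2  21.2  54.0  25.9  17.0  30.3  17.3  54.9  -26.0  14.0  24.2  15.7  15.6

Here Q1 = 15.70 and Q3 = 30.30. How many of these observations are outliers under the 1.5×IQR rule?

IQR = 14.60; fences at 15.70 − 21.90 = -6.20 and 30.30 + 21.90 = 52.20.
Outside the cutoffs: -26.0, 53.8, 54.0, 54.9.

4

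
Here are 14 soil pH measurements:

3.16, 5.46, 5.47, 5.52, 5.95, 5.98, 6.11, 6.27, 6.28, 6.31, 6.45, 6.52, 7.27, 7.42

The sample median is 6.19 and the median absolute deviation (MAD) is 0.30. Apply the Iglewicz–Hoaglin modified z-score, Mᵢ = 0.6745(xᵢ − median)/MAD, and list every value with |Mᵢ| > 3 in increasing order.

3.16

|Mᵢ| > 3 ⇔ |xᵢ − 6.19| > 3·0.30/0.6745 = 1.33.
So outliers lie outside [4.86, 7.52].
3.16: M = -6.81 → outlier.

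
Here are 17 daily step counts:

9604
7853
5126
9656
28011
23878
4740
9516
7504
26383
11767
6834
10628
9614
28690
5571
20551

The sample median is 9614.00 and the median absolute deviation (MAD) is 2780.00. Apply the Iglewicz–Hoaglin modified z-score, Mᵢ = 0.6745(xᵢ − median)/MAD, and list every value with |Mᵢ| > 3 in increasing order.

|Mᵢ| > 3 ⇔ |xᵢ − 9614.00| > 3·2780.00/0.6745 = 12364.71.
So outliers lie outside [-2750.71, 21978.71].
23878: M = 3.46 → outlier.
26383: M = 4.07 → outlier.
28011: M = 4.46 → outlier.
28690: M = 4.63 → outlier.

23878, 26383, 28011, 28690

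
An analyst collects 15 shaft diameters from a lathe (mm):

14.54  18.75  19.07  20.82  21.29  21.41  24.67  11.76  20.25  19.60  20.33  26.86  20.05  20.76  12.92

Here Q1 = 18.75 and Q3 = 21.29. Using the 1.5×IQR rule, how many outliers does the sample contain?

4

IQR = 2.54; fences at 18.75 − 3.81 = 14.94 and 21.29 + 3.81 = 25.10.
Outside the cutoffs: 11.76, 12.92, 14.54, 26.86.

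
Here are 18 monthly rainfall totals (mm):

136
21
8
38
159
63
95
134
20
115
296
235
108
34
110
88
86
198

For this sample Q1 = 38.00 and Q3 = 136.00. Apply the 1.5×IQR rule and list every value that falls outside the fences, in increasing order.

296

IQR = Q3 − Q1 = 136.00 − 38.00 = 98.00.
Lower fence = Q1 − 1.5·IQR = 38.00 − 147.00 = -109.00.
Upper fence = Q3 + 1.5·IQR = 136.00 + 147.00 = 283.00.
296 > 283.00 → outlier.
All remaining values lie within [-109.00, 283.00].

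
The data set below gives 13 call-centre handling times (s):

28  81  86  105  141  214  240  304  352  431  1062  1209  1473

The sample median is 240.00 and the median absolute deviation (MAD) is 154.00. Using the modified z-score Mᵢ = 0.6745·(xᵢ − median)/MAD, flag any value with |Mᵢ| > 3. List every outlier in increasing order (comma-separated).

1062, 1209, 1473

|Mᵢ| > 3 ⇔ |xᵢ − 240.00| > 3·154.00/0.6745 = 684.95.
So outliers lie outside [-444.95, 924.95].
1062: M = 3.60 → outlier.
1209: M = 4.24 → outlier.
1473: M = 5.40 → outlier.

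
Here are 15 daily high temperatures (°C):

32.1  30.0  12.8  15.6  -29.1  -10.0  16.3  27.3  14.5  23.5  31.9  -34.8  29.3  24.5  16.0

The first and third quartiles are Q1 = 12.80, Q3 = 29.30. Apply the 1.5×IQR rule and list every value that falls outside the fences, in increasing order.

-34.8, -29.1

IQR = Q3 − Q1 = 29.30 − 12.80 = 16.50.
Lower fence = Q1 − 1.5·IQR = 12.80 − 24.75 = -11.95.
Upper fence = Q3 + 1.5·IQR = 29.30 + 24.75 = 54.05.
-34.8 < -11.95 → outlier.
-29.1 < -11.95 → outlier.
All remaining values lie within [-11.95, 54.05].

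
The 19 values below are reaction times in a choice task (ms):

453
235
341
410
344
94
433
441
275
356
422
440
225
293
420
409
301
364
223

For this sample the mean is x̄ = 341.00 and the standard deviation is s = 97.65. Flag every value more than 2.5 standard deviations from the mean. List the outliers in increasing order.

94

Cutoffs at x̄ ± 2.5s: 341.00 ± 2.5·97.65 = [96.875, 585.125].
94: z = -2.53, |z| > 2.5 → outlier.
Every other value lies within [96.875, 585.125].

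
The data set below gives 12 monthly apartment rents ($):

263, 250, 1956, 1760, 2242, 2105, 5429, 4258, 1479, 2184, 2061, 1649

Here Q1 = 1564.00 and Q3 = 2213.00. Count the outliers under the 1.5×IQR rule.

IQR = 649.00; fences at 1564.00 − 973.50 = 590.50 and 2213.00 + 973.50 = 3186.50.
Outside the cutoffs: 250, 263, 4258, 5429.

4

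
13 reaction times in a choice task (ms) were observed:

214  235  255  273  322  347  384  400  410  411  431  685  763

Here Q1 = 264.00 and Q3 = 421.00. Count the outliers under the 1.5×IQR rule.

2

IQR = 157.00; fences at 264.00 − 235.50 = 28.50 and 421.00 + 235.50 = 656.50.
Outside the cutoffs: 685, 763.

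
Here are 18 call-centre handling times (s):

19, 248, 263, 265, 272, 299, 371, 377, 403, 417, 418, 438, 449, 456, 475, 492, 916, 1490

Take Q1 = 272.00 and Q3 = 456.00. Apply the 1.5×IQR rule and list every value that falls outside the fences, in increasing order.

916, 1490

IQR = Q3 − Q1 = 456.00 − 272.00 = 184.00.
Lower fence = Q1 − 1.5·IQR = 272.00 − 276.00 = -4.00.
Upper fence = Q3 + 1.5·IQR = 456.00 + 276.00 = 732.00.
916 > 732.00 → outlier.
1490 > 732.00 → outlier.
All remaining values lie within [-4.00, 732.00].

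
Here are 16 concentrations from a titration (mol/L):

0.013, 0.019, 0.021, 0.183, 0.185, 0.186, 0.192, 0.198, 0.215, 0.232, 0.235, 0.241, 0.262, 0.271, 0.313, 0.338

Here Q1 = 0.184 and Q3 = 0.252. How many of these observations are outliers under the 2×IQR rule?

3

IQR = 0.068; fences at 0.184 − 0.136 = 0.048 and 0.252 + 0.136 = 0.388.
Outside the cutoffs: 0.013, 0.019, 0.021.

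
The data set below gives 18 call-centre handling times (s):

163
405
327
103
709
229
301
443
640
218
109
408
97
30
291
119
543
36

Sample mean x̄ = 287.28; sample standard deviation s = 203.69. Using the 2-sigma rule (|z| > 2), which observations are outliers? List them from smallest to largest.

709

Cutoffs at x̄ ± 2s: 287.28 ± 2·203.69 = [-120.10, 694.66].
709: z = 2.07, |z| > 2 → outlier.
Every other value lies within [-120.10, 694.66].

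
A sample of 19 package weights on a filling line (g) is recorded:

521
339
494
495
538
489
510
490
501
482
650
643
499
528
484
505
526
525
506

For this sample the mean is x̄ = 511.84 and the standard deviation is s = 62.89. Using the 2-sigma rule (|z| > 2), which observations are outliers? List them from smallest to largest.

Cutoffs at x̄ ± 2s: 511.84 ± 2·62.89 = [386.06, 637.62].
339: z = -2.75, |z| > 2 → outlier.
643: z = 2.09, |z| > 2 → outlier.
650: z = 2.20, |z| > 2 → outlier.
Every other value lies within [386.06, 637.62].

339, 643, 650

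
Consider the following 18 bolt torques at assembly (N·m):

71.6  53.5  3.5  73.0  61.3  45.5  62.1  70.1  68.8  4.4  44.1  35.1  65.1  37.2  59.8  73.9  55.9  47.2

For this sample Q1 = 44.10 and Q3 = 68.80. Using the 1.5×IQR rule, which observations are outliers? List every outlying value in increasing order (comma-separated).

3.5, 4.4

IQR = Q3 − Q1 = 68.80 − 44.10 = 24.70.
Lower fence = Q1 − 1.5·IQR = 44.10 − 37.05 = 7.05.
Upper fence = Q3 + 1.5·IQR = 68.80 + 37.05 = 105.85.
3.5 < 7.05 → outlier.
4.4 < 7.05 → outlier.
All remaining values lie within [7.05, 105.85].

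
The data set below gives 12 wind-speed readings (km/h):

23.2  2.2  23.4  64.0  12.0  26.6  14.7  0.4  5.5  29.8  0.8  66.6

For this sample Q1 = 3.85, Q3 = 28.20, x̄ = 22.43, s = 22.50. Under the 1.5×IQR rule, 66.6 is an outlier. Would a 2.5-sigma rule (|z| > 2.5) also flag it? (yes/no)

z = (66.6 − 22.43) / 22.50 = 1.96.
|z| = 1.96 ≤ 2.5.

no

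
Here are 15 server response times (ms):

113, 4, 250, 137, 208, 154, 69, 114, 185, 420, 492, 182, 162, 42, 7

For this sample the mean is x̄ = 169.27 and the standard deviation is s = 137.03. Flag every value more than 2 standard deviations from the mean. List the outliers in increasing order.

Cutoffs at x̄ ± 2s: 169.27 ± 2·137.03 = [-104.79, 443.33].
492: z = 2.36, |z| > 2 → outlier.
Every other value lies within [-104.79, 443.33].

492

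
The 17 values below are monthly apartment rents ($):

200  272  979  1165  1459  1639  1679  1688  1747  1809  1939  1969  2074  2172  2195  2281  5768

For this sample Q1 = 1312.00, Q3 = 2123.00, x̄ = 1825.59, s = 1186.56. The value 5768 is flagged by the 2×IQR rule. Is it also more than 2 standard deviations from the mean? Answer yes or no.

yes

z = (5768 − 1825.59) / 1186.56 = 3.32.
|z| = 3.32 > 2.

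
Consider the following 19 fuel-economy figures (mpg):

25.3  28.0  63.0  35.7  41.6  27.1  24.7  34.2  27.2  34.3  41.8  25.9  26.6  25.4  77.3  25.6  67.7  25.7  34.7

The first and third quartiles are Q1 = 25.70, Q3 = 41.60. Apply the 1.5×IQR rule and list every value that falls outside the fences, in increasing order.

67.7, 77.3

IQR = Q3 − Q1 = 41.60 − 25.70 = 15.90.
Lower fence = Q1 − 1.5·IQR = 25.70 − 23.85 = 1.85.
Upper fence = Q3 + 1.5·IQR = 41.60 + 23.85 = 65.45.
67.7 > 65.45 → outlier.
77.3 > 65.45 → outlier.
All remaining values lie within [1.85, 65.45].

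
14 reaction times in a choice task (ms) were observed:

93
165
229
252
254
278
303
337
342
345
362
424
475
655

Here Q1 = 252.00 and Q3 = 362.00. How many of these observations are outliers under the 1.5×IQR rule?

IQR = 110.00; fences at 252.00 − 165.00 = 87.00 and 362.00 + 165.00 = 527.00.
Outside the cutoffs: 655.

1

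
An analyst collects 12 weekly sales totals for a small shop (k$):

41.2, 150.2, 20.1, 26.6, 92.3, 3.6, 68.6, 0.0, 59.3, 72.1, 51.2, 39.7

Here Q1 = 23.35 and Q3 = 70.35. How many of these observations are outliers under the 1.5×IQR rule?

1

IQR = 47.00; fences at 23.35 − 70.50 = -47.15 and 70.35 + 70.50 = 140.85.
Outside the cutoffs: 150.2.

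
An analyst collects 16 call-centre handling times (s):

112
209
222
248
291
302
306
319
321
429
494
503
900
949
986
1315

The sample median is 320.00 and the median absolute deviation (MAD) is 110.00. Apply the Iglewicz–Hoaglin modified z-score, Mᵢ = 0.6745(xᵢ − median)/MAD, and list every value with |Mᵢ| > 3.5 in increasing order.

|Mᵢ| > 3.5 ⇔ |xᵢ − 320.00| > 3.5·110.00/0.6745 = 570.79.
So outliers lie outside [-250.79, 890.79].
900: M = 3.56 → outlier.
949: M = 3.86 → outlier.
986: M = 4.08 → outlier.
1315: M = 6.10 → outlier.

900, 949, 986, 1315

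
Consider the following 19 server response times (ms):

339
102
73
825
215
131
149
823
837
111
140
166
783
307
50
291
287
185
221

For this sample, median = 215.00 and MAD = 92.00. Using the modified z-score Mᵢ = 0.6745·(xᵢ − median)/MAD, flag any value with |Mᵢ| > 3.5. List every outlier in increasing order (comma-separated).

783, 823, 825, 837

|Mᵢ| > 3.5 ⇔ |xᵢ − 215.00| > 3.5·92.00/0.6745 = 477.39.
So outliers lie outside [-262.39, 692.39].
783: M = 4.16 → outlier.
823: M = 4.46 → outlier.
825: M = 4.47 → outlier.
837: M = 4.56 → outlier.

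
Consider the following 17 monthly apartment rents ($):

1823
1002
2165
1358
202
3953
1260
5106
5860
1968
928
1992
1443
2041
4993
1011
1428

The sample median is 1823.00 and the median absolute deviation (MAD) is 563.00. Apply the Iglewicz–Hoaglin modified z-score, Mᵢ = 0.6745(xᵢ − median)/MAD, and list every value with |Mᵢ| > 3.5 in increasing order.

4993, 5106, 5860

|Mᵢ| > 3.5 ⇔ |xᵢ − 1823.00| > 3.5·563.00/0.6745 = 2921.42.
So outliers lie outside [-1098.42, 4744.42].
4993: M = 3.80 → outlier.
5106: M = 3.93 → outlier.
5860: M = 4.84 → outlier.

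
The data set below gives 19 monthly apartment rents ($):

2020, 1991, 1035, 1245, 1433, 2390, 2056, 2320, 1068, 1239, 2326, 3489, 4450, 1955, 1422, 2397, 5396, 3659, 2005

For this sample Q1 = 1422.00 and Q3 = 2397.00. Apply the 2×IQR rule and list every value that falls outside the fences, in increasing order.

4450, 5396

IQR = Q3 − Q1 = 2397.00 − 1422.00 = 975.00.
Lower fence = Q1 − 2·IQR = 1422.00 − 1950.00 = -528.00.
Upper fence = Q3 + 2·IQR = 2397.00 + 1950.00 = 4347.00.
4450 > 4347.00 → outlier.
5396 > 4347.00 → outlier.
All remaining values lie within [-528.00, 4347.00].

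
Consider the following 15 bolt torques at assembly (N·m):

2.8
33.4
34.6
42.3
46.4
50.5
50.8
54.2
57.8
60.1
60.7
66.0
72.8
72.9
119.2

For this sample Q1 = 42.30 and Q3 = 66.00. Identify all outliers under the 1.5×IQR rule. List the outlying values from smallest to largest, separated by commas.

IQR = Q3 − Q1 = 66.00 − 42.30 = 23.70.
Lower fence = Q1 − 1.5·IQR = 42.30 − 35.55 = 6.75.
Upper fence = Q3 + 1.5·IQR = 66.00 + 35.55 = 101.55.
2.8 < 6.75 → outlier.
119.2 > 101.55 → outlier.
All remaining values lie within [6.75, 101.55].

2.8, 119.2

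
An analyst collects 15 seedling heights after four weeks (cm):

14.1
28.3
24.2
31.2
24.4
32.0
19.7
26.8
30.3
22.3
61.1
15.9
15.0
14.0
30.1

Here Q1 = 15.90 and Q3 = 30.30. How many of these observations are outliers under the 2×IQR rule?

1

IQR = 14.40; fences at 15.90 − 28.80 = -12.90 and 30.30 + 28.80 = 59.10.
Outside the cutoffs: 61.1.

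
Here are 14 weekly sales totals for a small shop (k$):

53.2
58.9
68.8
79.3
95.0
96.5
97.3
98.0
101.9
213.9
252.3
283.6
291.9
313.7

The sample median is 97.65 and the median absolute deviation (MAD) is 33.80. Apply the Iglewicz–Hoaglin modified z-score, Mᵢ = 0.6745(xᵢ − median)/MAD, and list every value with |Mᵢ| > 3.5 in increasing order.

283.6, 291.9, 313.7

|Mᵢ| > 3.5 ⇔ |xᵢ − 97.65| > 3.5·33.80/0.6745 = 175.39.
So outliers lie outside [-77.74, 273.04].
283.6: M = 3.71 → outlier.
291.9: M = 3.88 → outlier.
313.7: M = 4.31 → outlier.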